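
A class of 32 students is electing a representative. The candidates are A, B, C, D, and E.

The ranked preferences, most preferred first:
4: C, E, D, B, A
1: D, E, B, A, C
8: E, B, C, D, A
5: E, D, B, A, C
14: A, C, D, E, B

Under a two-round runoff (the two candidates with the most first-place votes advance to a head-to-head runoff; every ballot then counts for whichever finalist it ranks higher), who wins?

E

Round 1 first-place votes: A 14, B 0, C 4, D 1, E 13. A and E advance.
Runoff: A is ranked above E on 14 ballots, E above A on 18.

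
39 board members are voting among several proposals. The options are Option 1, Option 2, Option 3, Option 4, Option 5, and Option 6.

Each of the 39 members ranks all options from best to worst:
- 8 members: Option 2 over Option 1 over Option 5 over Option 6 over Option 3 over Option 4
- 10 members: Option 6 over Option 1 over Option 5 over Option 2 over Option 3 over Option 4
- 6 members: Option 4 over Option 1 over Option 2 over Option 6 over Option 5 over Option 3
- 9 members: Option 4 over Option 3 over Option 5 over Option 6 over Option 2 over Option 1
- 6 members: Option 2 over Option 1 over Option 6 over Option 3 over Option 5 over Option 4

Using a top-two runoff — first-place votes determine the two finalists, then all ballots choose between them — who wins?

Option 2

Round 1 first-place votes: Option 1 0, Option 2 14, Option 3 0, Option 4 15, Option 5 0, Option 6 10. Option 4 and Option 2 advance.
Runoff: Option 4 is ranked above Option 2 on 15 ballots, Option 2 above Option 4 on 24.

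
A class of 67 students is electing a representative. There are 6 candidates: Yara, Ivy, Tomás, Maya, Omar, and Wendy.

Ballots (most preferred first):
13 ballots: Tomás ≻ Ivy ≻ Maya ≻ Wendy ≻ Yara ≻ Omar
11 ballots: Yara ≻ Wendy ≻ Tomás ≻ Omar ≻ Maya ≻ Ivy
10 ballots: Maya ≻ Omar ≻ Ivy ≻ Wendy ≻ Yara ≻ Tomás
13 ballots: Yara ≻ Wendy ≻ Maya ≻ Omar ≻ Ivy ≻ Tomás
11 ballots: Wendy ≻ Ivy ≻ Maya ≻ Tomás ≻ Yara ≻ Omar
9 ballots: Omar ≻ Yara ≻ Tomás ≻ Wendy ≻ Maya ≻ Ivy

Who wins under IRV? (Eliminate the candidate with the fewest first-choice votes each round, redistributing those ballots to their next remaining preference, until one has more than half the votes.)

Round 1: Yara 24, Ivy 0, Tomás 13, Maya 10, Omar 9, Wendy 11. Ivy eliminated.
Round 2: Yara 24, Tomás 13, Maya 10, Omar 9, Wendy 11. Omar eliminated.
Round 3: Yara 33, Tomás 13, Maya 10, Wendy 11. Maya eliminated.
Round 4: Yara 33, Tomás 13, Wendy 21. Tomás eliminated.
Round 5: Yara 33, Wendy 34. Wendy has a majority (≥34).

Wendy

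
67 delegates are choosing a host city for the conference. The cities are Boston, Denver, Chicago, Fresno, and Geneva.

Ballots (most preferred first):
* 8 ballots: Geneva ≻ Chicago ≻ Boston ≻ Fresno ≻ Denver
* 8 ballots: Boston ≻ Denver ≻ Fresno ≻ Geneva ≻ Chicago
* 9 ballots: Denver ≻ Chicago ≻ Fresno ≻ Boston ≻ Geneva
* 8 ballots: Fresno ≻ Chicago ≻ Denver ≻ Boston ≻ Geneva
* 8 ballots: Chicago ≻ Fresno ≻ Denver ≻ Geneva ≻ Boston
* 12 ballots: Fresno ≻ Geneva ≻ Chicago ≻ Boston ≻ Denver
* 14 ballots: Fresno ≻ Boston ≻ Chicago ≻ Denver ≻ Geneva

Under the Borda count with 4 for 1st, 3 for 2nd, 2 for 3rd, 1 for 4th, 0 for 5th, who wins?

Boston: 8×2 + 8×4 + 9×1 + 8×1 + 8×0 + 12×1 + 14×3 = 119
Denver: 8×0 + 8×3 + 9×4 + 8×2 + 8×2 + 12×0 + 14×1 = 106
Chicago: 8×3 + 8×0 + 9×3 + 8×3 + 8×4 + 12×2 + 14×2 = 159
Fresno: 8×1 + 8×2 + 9×2 + 8×4 + 8×3 + 12×4 + 14×4 = 202
Geneva: 8×4 + 8×1 + 9×0 + 8×0 + 8×1 + 12×3 + 14×0 = 84

Fresno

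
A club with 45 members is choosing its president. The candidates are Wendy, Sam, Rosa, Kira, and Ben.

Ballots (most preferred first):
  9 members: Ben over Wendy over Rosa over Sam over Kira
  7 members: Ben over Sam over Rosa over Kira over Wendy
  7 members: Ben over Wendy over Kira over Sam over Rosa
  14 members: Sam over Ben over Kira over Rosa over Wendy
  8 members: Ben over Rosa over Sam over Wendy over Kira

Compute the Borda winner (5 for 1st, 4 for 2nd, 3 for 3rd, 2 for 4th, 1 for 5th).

Wendy: 9×4 + 7×1 + 7×4 + 14×1 + 8×2 = 101
Sam: 9×2 + 7×4 + 7×2 + 14×5 + 8×3 = 154
Rosa: 9×3 + 7×3 + 7×1 + 14×2 + 8×4 = 115
Kira: 9×1 + 7×2 + 7×3 + 14×3 + 8×1 = 94
Ben: 9×5 + 7×5 + 7×5 + 14×4 + 8×5 = 211

Ben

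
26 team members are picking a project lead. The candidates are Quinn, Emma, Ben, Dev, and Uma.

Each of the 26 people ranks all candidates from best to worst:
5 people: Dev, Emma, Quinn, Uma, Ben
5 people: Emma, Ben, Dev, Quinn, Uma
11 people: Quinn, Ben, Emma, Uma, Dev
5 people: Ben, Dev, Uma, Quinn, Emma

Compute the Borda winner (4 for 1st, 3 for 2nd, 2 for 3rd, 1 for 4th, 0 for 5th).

Quinn: 5×2 + 5×1 + 11×4 + 5×1 = 64
Emma: 5×3 + 5×4 + 11×2 + 5×0 = 57
Ben: 5×0 + 5×3 + 11×3 + 5×4 = 68
Dev: 5×4 + 5×2 + 11×0 + 5×3 = 45
Uma: 5×1 + 5×0 + 11×1 + 5×2 = 26

Ben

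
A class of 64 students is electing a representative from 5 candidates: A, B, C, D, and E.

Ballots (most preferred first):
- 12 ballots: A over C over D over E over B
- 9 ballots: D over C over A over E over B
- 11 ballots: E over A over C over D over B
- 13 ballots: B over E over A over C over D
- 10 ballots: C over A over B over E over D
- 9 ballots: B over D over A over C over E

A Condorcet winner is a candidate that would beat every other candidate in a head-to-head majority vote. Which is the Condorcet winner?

A vs B: 42–22
A vs C: 45–19
A vs D: 46–18
A vs E: 40–24
A beats every other candidate.

A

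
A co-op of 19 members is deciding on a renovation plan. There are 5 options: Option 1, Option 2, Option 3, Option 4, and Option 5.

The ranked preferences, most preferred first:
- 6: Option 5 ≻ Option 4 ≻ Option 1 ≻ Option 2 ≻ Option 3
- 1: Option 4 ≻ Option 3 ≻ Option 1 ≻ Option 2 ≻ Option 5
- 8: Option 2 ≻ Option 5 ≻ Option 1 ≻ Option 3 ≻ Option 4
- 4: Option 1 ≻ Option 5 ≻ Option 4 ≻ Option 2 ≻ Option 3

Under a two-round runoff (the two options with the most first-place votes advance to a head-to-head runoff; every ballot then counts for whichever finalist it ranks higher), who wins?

Round 1 first-place votes: Option 1 4, Option 2 8, Option 3 0, Option 4 1, Option 5 6. Option 2 and Option 5 advance.
Runoff: Option 2 is ranked above Option 5 on 9 ballots, Option 5 above Option 2 on 10.

Option 5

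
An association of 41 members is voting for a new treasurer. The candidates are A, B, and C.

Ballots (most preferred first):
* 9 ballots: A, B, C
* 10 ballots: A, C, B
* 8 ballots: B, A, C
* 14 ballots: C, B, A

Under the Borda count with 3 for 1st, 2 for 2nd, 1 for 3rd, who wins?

A

A: 9×3 + 10×3 + 8×2 + 14×1 = 87
B: 9×2 + 10×1 + 8×3 + 14×2 = 80
C: 9×1 + 10×2 + 8×1 + 14×3 = 79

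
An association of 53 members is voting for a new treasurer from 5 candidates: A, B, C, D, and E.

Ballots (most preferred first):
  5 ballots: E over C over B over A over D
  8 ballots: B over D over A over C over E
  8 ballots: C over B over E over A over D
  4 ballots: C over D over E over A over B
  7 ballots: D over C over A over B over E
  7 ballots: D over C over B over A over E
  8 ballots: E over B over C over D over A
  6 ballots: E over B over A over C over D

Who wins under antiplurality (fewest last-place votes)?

C

Last-place votes: A 8, B 4, C 0, D 19, E 22.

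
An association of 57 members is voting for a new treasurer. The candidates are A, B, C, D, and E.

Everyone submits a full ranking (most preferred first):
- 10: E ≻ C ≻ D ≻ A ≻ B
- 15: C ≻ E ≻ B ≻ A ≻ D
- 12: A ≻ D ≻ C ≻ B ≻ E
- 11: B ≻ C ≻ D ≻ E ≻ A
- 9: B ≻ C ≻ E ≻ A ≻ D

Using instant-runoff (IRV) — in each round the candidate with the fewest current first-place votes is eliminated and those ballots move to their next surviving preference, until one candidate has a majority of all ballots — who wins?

Round 1: A 12, B 20, C 15, D 0, E 10. D eliminated.
Round 2: A 12, B 20, C 15, E 10. E eliminated.
Round 3: A 12, B 20, C 25. A eliminated.
Round 4: B 20, C 37. C has a majority (≥29).

C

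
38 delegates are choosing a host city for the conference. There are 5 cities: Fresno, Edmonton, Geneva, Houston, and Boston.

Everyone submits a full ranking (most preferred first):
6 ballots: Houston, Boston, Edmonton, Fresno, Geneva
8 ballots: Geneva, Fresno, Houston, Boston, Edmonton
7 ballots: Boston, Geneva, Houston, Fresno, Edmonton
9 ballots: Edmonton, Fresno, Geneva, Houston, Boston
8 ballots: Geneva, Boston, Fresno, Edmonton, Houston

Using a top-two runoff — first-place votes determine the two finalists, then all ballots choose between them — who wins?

Geneva

Round 1 first-place votes: Fresno 0, Edmonton 9, Geneva 16, Houston 6, Boston 7. Geneva and Edmonton advance.
Runoff: Geneva is ranked above Edmonton on 23 ballots, Edmonton above Geneva on 15.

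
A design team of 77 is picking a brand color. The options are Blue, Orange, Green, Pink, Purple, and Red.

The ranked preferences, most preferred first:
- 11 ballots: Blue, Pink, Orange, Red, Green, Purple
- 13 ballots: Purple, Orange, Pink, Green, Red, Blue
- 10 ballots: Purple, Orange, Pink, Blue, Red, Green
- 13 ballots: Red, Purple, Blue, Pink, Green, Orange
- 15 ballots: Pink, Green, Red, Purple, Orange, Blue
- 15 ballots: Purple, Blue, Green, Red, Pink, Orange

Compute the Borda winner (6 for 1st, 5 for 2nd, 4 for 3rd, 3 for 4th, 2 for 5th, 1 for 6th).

Purple

Blue: 11×6 + 13×1 + 10×3 + 13×4 + 15×1 + 15×5 = 251
Orange: 11×4 + 13×5 + 10×5 + 13×1 + 15×2 + 15×1 = 217
Green: 11×2 + 13×3 + 10×1 + 13×2 + 15×5 + 15×4 = 232
Pink: 11×5 + 13×4 + 10×4 + 13×3 + 15×6 + 15×2 = 306
Purple: 11×1 + 13×6 + 10×6 + 13×5 + 15×3 + 15×6 = 349
Red: 11×3 + 13×2 + 10×2 + 13×6 + 15×4 + 15×3 = 262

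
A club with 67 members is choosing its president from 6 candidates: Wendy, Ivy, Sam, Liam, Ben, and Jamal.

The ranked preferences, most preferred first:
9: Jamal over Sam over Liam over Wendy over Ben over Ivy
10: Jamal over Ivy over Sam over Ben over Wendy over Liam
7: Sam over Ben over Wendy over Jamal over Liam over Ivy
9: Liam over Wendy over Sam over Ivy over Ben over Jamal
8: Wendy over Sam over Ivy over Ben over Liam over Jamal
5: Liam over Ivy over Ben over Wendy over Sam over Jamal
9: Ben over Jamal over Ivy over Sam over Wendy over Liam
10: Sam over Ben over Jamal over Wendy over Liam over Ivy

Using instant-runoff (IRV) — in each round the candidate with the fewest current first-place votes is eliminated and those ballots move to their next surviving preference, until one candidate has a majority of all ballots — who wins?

Sam

Round 1: Wendy 8, Ivy 0, Sam 17, Liam 14, Ben 9, Jamal 19. Ivy eliminated.
Round 2: Wendy 8, Sam 17, Liam 14, Ben 9, Jamal 19. Wendy eliminated.
Round 3: Sam 25, Liam 14, Ben 9, Jamal 19. Ben eliminated.
Round 4: Sam 25, Liam 14, Jamal 28. Liam eliminated.
Round 5: Sam 39, Jamal 28. Sam has a majority (≥34).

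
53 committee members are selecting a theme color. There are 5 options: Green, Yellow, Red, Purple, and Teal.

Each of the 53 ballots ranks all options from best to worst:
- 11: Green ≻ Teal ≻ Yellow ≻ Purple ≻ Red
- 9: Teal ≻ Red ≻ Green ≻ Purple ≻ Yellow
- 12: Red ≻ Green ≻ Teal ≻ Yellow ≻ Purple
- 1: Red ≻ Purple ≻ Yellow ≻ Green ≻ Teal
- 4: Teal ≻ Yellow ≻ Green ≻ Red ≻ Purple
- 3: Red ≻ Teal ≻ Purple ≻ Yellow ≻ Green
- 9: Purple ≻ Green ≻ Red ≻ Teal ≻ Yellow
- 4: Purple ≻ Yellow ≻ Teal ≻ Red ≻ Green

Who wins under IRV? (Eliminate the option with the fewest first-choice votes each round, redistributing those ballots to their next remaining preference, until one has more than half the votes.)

Teal

Round 1: Green 11, Yellow 0, Red 16, Purple 13, Teal 13. Yellow eliminated.
Round 2: Green 11, Red 16, Purple 13, Teal 13. Green eliminated.
Round 3: Red 16, Purple 13, Teal 24. Purple eliminated.
Round 4: Red 25, Teal 28. Teal has a majority (≥27).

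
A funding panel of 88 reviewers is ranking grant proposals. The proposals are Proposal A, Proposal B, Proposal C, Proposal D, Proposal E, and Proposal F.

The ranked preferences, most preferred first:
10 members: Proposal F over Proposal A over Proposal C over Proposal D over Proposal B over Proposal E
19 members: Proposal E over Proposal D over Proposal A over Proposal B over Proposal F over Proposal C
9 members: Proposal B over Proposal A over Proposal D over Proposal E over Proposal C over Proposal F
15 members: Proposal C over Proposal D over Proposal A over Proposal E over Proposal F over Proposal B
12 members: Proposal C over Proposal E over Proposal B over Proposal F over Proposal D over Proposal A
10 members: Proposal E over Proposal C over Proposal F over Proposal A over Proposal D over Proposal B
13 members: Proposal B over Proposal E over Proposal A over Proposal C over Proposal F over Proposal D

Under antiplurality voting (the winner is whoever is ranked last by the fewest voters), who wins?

Last-place votes: Proposal A 12, Proposal B 25, Proposal C 19, Proposal D 13, Proposal E 10, Proposal F 9.

Proposal F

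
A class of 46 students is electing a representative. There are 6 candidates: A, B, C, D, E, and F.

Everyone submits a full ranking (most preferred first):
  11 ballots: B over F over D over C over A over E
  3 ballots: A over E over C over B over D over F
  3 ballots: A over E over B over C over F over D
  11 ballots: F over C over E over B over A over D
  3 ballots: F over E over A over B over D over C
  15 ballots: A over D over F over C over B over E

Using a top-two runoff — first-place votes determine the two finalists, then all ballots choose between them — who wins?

F

Round 1 first-place votes: A 21, B 11, C 0, D 0, E 0, F 14. A and F advance.
Runoff: A is ranked above F on 21 ballots, F above A on 25.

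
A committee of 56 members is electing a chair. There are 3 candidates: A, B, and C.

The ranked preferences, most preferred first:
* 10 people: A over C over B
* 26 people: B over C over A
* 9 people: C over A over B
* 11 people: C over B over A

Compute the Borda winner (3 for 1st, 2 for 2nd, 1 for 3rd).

C

A: 10×3 + 26×1 + 9×2 + 11×1 = 85
B: 10×1 + 26×3 + 9×1 + 11×2 = 119
C: 10×2 + 26×2 + 9×3 + 11×3 = 132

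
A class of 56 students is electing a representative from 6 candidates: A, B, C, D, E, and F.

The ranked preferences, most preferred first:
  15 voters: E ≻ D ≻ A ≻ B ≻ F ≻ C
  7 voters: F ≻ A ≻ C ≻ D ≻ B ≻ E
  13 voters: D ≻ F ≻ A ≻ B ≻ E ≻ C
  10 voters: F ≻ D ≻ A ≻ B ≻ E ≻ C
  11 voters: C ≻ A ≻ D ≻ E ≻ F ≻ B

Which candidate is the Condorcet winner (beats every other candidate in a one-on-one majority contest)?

D vs A: 38–18
D vs B: 56–0
D vs C: 38–18
D vs E: 41–15
D vs F: 39–17
D beats every other candidate.

D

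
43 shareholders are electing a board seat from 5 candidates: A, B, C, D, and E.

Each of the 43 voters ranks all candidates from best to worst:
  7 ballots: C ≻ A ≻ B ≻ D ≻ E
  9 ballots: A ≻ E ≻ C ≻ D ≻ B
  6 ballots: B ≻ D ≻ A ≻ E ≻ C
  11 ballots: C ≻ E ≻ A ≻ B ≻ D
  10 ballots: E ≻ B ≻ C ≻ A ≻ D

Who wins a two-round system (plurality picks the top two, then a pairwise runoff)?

Round 1 first-place votes: A 9, B 6, C 18, D 0, E 10. C and E advance.
Runoff: C is ranked above E on 18 ballots, E above C on 25.

E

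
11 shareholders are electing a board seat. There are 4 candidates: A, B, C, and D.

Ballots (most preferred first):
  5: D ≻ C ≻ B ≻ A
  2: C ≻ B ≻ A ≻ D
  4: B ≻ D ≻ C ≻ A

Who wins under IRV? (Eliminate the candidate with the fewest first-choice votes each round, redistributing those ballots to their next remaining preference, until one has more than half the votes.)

Round 1: A 0, B 4, C 2, D 5. A eliminated.
Round 2: B 4, C 2, D 5. C eliminated.
Round 3: B 6, D 5. B has a majority (≥6).

B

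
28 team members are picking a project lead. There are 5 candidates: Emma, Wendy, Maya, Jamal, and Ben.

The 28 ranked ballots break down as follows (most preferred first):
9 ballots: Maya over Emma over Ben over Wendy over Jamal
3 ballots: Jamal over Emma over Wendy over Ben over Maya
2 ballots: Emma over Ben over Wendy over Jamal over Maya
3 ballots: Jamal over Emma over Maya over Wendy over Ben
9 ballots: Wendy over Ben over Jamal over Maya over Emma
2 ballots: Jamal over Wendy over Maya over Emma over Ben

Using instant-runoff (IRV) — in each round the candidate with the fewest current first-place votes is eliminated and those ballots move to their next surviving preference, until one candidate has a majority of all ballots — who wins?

Round 1: Emma 2, Wendy 9, Maya 9, Jamal 8, Ben 0. Ben eliminated.
Round 2: Emma 2, Wendy 9, Maya 9, Jamal 8. Emma eliminated.
Round 3: Wendy 11, Maya 9, Jamal 8. Jamal eliminated.
Round 4: Wendy 16, Maya 12. Wendy has a majority (≥15).

Wendy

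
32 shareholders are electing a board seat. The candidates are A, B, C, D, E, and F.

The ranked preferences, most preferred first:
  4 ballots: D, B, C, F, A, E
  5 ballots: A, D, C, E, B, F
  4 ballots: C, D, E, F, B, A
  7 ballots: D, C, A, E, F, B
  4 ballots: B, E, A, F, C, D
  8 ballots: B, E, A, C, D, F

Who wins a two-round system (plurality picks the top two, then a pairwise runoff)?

D

Round 1 first-place votes: A 5, B 12, C 4, D 11, E 0, F 0. B and D advance.
Runoff: B is ranked above D on 12 ballots, D above B on 20.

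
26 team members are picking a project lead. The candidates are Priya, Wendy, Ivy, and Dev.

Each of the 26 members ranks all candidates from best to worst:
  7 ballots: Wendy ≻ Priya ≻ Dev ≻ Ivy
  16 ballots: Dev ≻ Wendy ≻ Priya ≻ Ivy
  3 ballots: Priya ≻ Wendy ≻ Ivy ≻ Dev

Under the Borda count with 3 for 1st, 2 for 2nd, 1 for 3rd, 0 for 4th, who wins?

Wendy

Priya: 7×2 + 16×1 + 3×3 = 39
Wendy: 7×3 + 16×2 + 3×2 = 59
Ivy: 7×0 + 16×0 + 3×1 = 3
Dev: 7×1 + 16×3 + 3×0 = 55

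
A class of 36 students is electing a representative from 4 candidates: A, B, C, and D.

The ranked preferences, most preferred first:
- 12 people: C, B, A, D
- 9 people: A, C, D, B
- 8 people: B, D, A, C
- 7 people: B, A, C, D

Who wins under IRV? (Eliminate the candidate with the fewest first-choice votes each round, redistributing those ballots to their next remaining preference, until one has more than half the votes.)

C

Round 1: A 9, B 15, C 12, D 0. D eliminated.
Round 2: A 9, B 15, C 12. A eliminated.
Round 3: B 15, C 21. C has a majority (≥19).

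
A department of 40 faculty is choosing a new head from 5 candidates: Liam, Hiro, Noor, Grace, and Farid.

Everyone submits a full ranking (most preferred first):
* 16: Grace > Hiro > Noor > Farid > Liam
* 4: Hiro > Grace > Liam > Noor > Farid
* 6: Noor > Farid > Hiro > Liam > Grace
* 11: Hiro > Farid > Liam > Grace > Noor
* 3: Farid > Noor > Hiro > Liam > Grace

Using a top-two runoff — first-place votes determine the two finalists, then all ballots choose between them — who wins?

Hiro

Round 1 first-place votes: Liam 0, Hiro 15, Noor 6, Grace 16, Farid 3. Grace and Hiro advance.
Runoff: Grace is ranked above Hiro on 16 ballots, Hiro above Grace on 24.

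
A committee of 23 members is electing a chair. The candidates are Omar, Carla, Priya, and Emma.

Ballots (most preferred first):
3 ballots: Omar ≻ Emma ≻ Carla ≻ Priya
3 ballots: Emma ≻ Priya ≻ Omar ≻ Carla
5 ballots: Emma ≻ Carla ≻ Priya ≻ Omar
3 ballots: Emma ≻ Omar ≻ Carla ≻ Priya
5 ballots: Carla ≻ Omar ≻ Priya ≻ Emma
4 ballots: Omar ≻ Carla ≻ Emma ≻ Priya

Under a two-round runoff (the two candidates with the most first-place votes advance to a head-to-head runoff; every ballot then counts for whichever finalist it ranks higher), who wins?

Omar

Round 1 first-place votes: Omar 7, Carla 5, Priya 0, Emma 11. Emma and Omar advance.
Runoff: Emma is ranked above Omar on 11 ballots, Omar above Emma on 12.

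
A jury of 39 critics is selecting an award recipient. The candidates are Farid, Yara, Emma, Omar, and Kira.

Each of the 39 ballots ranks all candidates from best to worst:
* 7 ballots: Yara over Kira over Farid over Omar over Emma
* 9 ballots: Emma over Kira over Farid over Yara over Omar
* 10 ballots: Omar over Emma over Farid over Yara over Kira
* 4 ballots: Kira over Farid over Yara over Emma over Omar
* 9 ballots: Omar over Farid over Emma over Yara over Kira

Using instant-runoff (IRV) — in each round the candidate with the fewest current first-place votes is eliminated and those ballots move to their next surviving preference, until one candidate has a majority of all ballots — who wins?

Round 1: Farid 0, Yara 7, Emma 9, Omar 19, Kira 4. Farid eliminated.
Round 2: Yara 7, Emma 9, Omar 19, Kira 4. Kira eliminated.
Round 3: Yara 11, Emma 9, Omar 19. Emma eliminated.
Round 4: Yara 20, Omar 19. Yara has a majority (≥20).

Yara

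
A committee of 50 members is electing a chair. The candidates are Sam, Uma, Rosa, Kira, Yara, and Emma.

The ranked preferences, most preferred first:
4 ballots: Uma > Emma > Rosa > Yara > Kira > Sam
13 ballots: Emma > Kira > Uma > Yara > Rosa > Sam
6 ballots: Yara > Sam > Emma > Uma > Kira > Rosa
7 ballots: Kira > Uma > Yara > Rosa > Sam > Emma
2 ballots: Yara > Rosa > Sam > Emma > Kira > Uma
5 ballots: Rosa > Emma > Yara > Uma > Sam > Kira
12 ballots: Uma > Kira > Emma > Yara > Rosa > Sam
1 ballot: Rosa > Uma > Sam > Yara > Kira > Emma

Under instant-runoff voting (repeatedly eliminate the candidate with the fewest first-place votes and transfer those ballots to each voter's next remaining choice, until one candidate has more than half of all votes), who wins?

Round 1: Sam 0, Uma 16, Rosa 6, Kira 7, Yara 8, Emma 13. Sam eliminated.
Round 2: Uma 16, Rosa 6, Kira 7, Yara 8, Emma 13. Rosa eliminated.
Round 3: Uma 17, Kira 7, Yara 8, Emma 18. Kira eliminated.
Round 4: Uma 24, Yara 8, Emma 18. Yara eliminated.
Round 5: Uma 24, Emma 26. Emma has a majority (≥26).

Emma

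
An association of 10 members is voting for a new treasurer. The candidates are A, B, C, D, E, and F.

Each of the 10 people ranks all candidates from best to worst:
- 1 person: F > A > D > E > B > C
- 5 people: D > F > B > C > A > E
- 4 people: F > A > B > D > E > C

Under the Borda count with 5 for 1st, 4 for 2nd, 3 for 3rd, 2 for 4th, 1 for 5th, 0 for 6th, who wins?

A: 1×4 + 5×1 + 4×4 = 25
B: 1×1 + 5×3 + 4×3 = 28
C: 1×0 + 5×2 + 4×0 = 10
D: 1×3 + 5×5 + 4×2 = 36
E: 1×2 + 5×0 + 4×1 = 6
F: 1×5 + 5×4 + 4×5 = 45

F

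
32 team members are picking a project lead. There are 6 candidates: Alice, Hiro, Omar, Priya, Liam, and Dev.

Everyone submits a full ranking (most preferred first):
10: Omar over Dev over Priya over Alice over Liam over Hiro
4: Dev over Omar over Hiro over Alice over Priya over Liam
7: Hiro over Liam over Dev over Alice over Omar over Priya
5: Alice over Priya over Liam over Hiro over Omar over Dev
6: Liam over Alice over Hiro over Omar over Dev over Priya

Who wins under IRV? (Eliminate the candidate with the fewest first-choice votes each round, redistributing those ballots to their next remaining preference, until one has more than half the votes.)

Round 1: Alice 5, Hiro 7, Omar 10, Priya 0, Liam 6, Dev 4. Priya eliminated.
Round 2: Alice 5, Hiro 7, Omar 10, Liam 6, Dev 4. Dev eliminated.
Round 3: Alice 5, Hiro 7, Omar 14, Liam 6. Alice eliminated.
Round 4: Hiro 7, Omar 14, Liam 11. Hiro eliminated.
Round 5: Omar 14, Liam 18. Liam has a majority (≥17).

Liam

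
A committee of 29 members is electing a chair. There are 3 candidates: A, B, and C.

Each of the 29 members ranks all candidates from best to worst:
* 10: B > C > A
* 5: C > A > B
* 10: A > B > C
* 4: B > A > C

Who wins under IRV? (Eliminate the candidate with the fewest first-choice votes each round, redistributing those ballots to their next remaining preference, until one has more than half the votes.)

Round 1: A 10, B 14, C 5. C eliminated.
Round 2: A 15, B 14. A has a majority (≥15).

A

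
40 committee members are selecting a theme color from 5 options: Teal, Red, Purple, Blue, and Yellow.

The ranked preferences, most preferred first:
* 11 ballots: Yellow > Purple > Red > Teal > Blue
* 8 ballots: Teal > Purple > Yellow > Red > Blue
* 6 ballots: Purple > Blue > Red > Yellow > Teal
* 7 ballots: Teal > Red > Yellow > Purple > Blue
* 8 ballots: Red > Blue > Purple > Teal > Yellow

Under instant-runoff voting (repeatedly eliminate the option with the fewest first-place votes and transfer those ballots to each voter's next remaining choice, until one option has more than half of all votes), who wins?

Round 1: Teal 15, Red 8, Purple 6, Blue 0, Yellow 11. Blue eliminated.
Round 2: Teal 15, Red 8, Purple 6, Yellow 11. Purple eliminated.
Round 3: Teal 15, Red 14, Yellow 11. Yellow eliminated.
Round 4: Teal 15, Red 25. Red has a majority (≥21).

Red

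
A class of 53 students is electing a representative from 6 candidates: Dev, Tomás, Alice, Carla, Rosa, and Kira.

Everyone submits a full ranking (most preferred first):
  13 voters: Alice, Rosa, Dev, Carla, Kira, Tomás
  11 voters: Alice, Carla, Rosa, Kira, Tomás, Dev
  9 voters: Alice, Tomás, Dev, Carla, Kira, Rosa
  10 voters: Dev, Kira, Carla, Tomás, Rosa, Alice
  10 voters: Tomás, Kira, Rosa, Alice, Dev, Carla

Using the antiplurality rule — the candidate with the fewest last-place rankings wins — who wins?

Last-place votes: Dev 11, Tomás 13, Alice 10, Carla 10, Rosa 9, Kira 0.

Kira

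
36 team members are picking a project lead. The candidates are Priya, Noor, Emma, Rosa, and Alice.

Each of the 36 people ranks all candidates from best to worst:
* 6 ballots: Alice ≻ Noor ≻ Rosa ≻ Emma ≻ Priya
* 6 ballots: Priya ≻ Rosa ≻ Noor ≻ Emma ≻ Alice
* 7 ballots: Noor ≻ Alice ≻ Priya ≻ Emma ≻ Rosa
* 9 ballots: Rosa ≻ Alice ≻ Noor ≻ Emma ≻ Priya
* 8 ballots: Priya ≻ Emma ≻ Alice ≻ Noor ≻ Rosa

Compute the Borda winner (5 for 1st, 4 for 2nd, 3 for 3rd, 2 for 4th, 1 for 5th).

Alice

Priya: 6×1 + 6×5 + 7×3 + 9×1 + 8×5 = 106
Noor: 6×4 + 6×3 + 7×5 + 9×3 + 8×2 = 120
Emma: 6×2 + 6×2 + 7×2 + 9×2 + 8×4 = 88
Rosa: 6×3 + 6×4 + 7×1 + 9×5 + 8×1 = 102
Alice: 6×5 + 6×1 + 7×4 + 9×4 + 8×3 = 124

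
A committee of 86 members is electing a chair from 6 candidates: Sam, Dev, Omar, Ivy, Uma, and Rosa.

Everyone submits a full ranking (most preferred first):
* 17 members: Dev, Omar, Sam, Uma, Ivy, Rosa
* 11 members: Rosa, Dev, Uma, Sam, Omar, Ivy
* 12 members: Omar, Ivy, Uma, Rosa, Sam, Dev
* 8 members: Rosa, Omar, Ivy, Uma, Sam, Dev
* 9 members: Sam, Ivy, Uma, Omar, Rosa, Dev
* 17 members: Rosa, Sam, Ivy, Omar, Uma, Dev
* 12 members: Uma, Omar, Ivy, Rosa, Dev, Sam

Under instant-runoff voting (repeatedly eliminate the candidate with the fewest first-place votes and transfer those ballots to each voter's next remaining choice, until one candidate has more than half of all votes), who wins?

Uma

Round 1: Sam 9, Dev 17, Omar 12, Ivy 0, Uma 12, Rosa 36. Ivy eliminated.
Round 2: Sam 9, Dev 17, Omar 12, Uma 12, Rosa 36. Sam eliminated.
Round 3: Dev 17, Omar 12, Uma 21, Rosa 36. Omar eliminated.
Round 4: Dev 17, Uma 33, Rosa 36. Dev eliminated.
Round 5: Uma 50, Rosa 36. Uma has a majority (≥44).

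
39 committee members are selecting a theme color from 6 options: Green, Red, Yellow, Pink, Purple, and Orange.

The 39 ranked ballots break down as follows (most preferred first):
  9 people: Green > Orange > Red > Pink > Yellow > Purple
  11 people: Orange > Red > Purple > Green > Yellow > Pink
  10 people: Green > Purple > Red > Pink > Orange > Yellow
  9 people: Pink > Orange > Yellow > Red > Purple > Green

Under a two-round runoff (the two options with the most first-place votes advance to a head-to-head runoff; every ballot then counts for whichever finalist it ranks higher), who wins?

Orange

Round 1 first-place votes: Green 19, Red 0, Yellow 0, Pink 9, Purple 0, Orange 11. Green and Orange advance.
Runoff: Green is ranked above Orange on 19 ballots, Orange above Green on 20.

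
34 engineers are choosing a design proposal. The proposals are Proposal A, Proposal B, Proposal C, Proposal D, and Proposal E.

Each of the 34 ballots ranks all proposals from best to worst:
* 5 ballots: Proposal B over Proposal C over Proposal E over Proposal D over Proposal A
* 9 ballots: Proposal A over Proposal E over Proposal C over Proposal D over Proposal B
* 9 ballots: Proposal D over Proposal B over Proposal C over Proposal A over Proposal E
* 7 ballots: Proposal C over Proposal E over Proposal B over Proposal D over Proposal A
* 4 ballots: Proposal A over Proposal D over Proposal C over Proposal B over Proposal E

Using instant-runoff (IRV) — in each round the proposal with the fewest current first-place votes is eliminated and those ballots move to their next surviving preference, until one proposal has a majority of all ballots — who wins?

Round 1: Proposal A 13, Proposal B 5, Proposal C 7, Proposal D 9, Proposal E 0. Proposal E eliminated.
Round 2: Proposal A 13, Proposal B 5, Proposal C 7, Proposal D 9. Proposal B eliminated.
Round 3: Proposal A 13, Proposal C 12, Proposal D 9. Proposal D eliminated.
Round 4: Proposal A 13, Proposal C 21. Proposal C has a majority (≥18).

Proposal C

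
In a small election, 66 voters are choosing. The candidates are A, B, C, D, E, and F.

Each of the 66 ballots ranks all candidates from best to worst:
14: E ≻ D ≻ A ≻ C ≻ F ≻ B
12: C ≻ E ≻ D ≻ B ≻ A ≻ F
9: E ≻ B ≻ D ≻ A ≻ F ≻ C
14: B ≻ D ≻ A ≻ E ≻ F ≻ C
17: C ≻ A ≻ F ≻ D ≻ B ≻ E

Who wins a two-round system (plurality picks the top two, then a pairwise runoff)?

E

Round 1 first-place votes: A 0, B 14, C 29, D 0, E 23, F 0. C and E advance.
Runoff: C is ranked above E on 29 ballots, E above C on 37.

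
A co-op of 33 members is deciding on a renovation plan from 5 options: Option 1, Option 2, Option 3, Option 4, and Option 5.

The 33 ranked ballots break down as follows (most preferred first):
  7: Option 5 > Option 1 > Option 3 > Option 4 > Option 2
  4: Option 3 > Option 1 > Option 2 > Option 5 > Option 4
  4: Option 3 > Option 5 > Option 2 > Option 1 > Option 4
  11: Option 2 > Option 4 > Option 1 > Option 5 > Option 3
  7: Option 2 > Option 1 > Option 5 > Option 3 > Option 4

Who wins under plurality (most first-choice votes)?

First-place votes: Option 1 0, Option 2 18, Option 3 8, Option 4 0, Option 5 7.

Option 2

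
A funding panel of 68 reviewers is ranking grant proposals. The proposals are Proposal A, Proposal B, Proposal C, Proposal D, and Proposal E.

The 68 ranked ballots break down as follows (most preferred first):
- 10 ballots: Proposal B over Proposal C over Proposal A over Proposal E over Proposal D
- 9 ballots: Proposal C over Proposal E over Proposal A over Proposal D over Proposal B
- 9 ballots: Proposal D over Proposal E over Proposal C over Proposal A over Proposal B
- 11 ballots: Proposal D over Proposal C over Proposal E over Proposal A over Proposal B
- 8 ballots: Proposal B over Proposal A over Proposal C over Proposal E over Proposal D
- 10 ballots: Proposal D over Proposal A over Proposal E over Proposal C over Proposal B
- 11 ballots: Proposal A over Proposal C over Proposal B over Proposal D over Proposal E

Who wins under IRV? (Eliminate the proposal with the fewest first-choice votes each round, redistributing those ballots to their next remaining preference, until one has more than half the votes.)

Round 1: Proposal A 11, Proposal B 18, Proposal C 9, Proposal D 30, Proposal E 0. Proposal E eliminated.
Round 2: Proposal A 11, Proposal B 18, Proposal C 9, Proposal D 30. Proposal C eliminated.
Round 3: Proposal A 20, Proposal B 18, Proposal D 30. Proposal B eliminated.
Round 4: Proposal A 38, Proposal D 30. Proposal A has a majority (≥35).

Proposal A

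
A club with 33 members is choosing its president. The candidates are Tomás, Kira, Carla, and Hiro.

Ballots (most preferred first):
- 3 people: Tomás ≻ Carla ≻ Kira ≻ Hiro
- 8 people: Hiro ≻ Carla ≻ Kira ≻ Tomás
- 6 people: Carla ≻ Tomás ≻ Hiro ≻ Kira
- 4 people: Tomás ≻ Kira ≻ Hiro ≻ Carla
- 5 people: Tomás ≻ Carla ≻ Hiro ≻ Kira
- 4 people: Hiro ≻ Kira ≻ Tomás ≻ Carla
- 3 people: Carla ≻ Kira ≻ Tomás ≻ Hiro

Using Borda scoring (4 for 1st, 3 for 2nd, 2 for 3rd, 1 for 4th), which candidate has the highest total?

Tomás: 3×4 + 8×1 + 6×3 + 4×4 + 5×4 + 4×2 + 3×2 = 88
Kira: 3×2 + 8×2 + 6×1 + 4×3 + 5×1 + 4×3 + 3×3 = 66
Carla: 3×3 + 8×3 + 6×4 + 4×1 + 5×3 + 4×1 + 3×4 = 92
Hiro: 3×1 + 8×4 + 6×2 + 4×2 + 5×2 + 4×4 + 3×1 = 84

Carla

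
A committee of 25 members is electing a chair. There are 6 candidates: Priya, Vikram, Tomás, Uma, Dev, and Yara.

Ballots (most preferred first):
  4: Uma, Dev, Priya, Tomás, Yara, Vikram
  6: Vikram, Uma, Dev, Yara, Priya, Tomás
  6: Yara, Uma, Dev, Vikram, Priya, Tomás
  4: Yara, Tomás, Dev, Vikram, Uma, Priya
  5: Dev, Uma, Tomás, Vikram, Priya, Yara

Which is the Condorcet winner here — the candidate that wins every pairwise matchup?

Uma vs Priya: 25–0
Uma vs Vikram: 15–10
Uma vs Tomás: 21–4
Uma vs Dev: 16–9
Uma vs Yara: 15–10
Uma beats every other candidate.

Uma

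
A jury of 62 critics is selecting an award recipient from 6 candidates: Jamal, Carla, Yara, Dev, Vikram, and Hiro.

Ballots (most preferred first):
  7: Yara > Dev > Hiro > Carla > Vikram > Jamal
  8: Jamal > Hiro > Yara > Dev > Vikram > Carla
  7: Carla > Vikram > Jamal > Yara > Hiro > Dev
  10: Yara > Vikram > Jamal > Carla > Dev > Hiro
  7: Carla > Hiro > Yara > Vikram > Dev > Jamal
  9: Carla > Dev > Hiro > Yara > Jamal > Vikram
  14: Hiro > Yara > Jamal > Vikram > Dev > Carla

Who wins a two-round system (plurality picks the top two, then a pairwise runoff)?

Yara

Round 1 first-place votes: Jamal 8, Carla 23, Yara 17, Dev 0, Vikram 0, Hiro 14. Carla and Yara advance.
Runoff: Carla is ranked above Yara on 23 ballots, Yara above Carla on 39.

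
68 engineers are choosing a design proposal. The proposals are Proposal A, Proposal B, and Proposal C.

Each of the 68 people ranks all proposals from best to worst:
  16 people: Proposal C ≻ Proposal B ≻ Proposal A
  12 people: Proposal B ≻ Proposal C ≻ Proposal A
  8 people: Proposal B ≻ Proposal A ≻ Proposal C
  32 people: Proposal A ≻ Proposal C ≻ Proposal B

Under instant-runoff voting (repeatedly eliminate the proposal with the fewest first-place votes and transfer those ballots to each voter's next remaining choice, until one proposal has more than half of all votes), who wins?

Round 1: Proposal A 32, Proposal B 20, Proposal C 16. Proposal C eliminated.
Round 2: Proposal A 32, Proposal B 36. Proposal B has a majority (≥35).

Proposal B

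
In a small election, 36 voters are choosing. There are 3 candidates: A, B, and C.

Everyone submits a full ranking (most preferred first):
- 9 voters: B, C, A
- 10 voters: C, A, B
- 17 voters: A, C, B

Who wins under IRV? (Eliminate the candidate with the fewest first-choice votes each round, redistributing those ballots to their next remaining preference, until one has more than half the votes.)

Round 1: A 17, B 9, C 10. B eliminated.
Round 2: A 17, C 19. C has a majority (≥19).

C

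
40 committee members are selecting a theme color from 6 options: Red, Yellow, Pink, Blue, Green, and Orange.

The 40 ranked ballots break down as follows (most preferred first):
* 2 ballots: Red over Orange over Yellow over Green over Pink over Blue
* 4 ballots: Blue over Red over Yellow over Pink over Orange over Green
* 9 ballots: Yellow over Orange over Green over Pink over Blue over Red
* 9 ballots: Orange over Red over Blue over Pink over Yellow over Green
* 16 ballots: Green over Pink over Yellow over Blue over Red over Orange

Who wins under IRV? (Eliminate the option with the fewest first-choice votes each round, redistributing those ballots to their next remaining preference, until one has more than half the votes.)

Yellow

Round 1: Red 2, Yellow 9, Pink 0, Blue 4, Green 16, Orange 9. Pink eliminated.
Round 2: Red 2, Yellow 9, Blue 4, Green 16, Orange 9. Red eliminated.
Round 3: Yellow 9, Blue 4, Green 16, Orange 11. Blue eliminated.
Round 4: Yellow 13, Green 16, Orange 11. Orange eliminated.
Round 5: Yellow 24, Green 16. Yellow has a majority (≥21).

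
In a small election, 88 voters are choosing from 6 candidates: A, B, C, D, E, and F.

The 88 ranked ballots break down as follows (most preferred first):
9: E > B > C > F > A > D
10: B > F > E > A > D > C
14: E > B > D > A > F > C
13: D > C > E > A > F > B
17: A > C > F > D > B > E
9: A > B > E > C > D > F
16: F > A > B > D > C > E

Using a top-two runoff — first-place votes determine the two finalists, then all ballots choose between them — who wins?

Round 1 first-place votes: A 26, B 10, C 0, D 13, E 23, F 16. A and E advance.
Runoff: A is ranked above E on 42 ballots, E above A on 46.

E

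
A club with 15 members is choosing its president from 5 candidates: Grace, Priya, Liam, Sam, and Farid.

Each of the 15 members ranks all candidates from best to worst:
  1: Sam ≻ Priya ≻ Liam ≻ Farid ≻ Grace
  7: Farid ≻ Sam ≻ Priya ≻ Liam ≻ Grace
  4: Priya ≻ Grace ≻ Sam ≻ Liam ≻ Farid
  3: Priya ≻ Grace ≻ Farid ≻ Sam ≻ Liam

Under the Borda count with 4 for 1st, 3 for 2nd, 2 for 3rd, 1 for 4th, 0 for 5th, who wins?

Priya

Grace: 1×0 + 7×0 + 4×3 + 3×3 = 21
Priya: 1×3 + 7×2 + 4×4 + 3×4 = 45
Liam: 1×2 + 7×1 + 4×1 + 3×0 = 13
Sam: 1×4 + 7×3 + 4×2 + 3×1 = 36
Farid: 1×1 + 7×4 + 4×0 + 3×2 = 35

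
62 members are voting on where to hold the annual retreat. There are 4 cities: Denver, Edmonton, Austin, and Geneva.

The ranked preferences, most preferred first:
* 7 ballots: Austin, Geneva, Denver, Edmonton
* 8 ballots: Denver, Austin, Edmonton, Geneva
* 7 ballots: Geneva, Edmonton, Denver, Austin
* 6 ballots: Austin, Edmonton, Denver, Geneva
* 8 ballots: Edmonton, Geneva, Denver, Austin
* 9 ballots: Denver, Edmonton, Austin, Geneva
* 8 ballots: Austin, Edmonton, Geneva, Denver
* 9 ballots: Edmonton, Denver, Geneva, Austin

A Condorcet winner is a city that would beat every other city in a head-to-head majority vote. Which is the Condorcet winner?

Edmonton vs Denver: 38–24
Edmonton vs Austin: 33–29
Edmonton vs Geneva: 48–14
Edmonton beats every other city.

Edmonton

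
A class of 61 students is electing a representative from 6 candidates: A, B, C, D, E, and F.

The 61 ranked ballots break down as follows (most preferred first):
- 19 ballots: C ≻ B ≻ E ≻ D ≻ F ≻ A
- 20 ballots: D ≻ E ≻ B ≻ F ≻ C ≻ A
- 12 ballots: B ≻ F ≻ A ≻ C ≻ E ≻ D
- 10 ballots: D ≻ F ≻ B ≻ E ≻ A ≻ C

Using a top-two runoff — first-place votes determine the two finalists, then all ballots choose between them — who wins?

C

Round 1 first-place votes: A 0, B 12, C 19, D 30, E 0, F 0. D and C advance.
Runoff: D is ranked above C on 30 ballots, C above D on 31.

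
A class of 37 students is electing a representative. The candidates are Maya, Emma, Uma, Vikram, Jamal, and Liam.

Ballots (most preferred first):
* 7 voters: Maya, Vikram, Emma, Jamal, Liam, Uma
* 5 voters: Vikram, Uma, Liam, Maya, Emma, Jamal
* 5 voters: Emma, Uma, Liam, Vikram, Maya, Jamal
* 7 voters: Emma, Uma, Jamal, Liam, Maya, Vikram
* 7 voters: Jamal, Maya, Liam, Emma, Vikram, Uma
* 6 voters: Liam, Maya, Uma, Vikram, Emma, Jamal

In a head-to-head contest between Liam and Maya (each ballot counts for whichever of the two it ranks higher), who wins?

Liam is ranked above Maya on 23 ballots; Maya above Liam on 14.

Liam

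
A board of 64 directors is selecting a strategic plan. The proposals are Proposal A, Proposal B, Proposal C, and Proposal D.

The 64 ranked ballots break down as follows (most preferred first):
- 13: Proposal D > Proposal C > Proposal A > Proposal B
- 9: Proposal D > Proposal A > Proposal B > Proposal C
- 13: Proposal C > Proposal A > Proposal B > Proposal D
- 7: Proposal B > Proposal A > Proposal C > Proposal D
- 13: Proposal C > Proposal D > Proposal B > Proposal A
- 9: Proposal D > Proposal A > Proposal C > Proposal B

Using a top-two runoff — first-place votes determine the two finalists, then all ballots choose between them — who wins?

Proposal C

Round 1 first-place votes: Proposal A 0, Proposal B 7, Proposal C 26, Proposal D 31. Proposal D and Proposal C advance.
Runoff: Proposal D is ranked above Proposal C on 31 ballots, Proposal C above Proposal D on 33.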